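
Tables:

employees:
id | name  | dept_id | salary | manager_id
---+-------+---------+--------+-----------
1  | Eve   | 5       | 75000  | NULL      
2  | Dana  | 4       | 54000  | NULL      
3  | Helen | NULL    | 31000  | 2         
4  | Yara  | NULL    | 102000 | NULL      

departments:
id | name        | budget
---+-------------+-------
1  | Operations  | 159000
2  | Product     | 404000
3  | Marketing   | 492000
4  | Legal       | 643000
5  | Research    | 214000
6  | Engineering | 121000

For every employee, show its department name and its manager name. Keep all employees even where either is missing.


Two LEFT JOINs from the same base table employees: one to departments via dept_id, one to employees itself via manager_id. Both are LEFT so every employee is preserved.
Match against departments:
  - employee 1 (Eve): dept_id=5 -> matches Research
  - employee 2 (Dana): dept_id=4 -> matches Legal
  - employee 3 (Helen): dept_id=NULL, no match -> kept with NULL
  - employee 4 (Yara): dept_id=NULL, no match -> kept with NULL
Match against employees (self):
  - employee 1 (Eve): manager_id=NULL -> NULL
  - employee 2 (Dana): manager_id=NULL -> NULL
  - employee 3 (Helen): manager_id=2 -> Dana
  - employee 4 (Yara): manager_id=NULL -> NULL

SQL:
SELECT a.name, b.name AS department, c.name AS manager
FROM employees a
LEFT JOIN departments b ON a.dept_id = b.id
LEFT JOIN employees c ON a.manager_id = c.id

Result:
name  | department | manager
------+------------+--------
Eve   | Research   | NULL   
Dana  | Legal      | NULL   
Helen | NULL       | Dana   
Yara  | NULL       | NULL   


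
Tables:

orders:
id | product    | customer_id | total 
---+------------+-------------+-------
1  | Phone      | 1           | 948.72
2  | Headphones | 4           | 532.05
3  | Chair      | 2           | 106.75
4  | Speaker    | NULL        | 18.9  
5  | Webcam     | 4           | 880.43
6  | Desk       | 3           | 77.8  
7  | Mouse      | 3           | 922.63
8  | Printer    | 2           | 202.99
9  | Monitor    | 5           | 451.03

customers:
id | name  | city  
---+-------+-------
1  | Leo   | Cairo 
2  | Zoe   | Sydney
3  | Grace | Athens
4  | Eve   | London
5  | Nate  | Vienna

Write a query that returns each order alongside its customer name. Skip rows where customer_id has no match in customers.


INNER JOIN keeps only orders rows whose customer_id matches an id in customers. Walk through each order:
  - order 1 (Phone): customer_id=1 -> matches Leo
  - order 2 (Headphones): customer_id=4 -> matches Eve
  - order 3 (Chair): customer_id=2 -> matches Zoe
  - order 4 (Speaker): customer_id=NULL, no match -> dropped
  - order 5 (Webcam): customer_id=4 -> matches Eve
  - order 6 (Desk): customer_id=3 -> matches Grace
  - order 7 (Mouse): customer_id=3 -> matches Grace
  - order 8 (Printer): customer_id=2 -> matches Zoe
  - order 9 (Monitor): customer_id=5 -> matches Nate
So 1 of 9 rows is dropped.

SQL:
SELECT a.product, b.name AS customer
FROM orders a
INNER JOIN customers b ON a.customer_id = b.id

Result:
product    | customer
-----------+---------
Phone      | Leo     
Headphones | Eve     
Chair      | Zoe     
Webcam     | Eve     
Desk       | Grace   
Mouse      | Grace   
Printer    | Zoe     
Monitor    | Nate    


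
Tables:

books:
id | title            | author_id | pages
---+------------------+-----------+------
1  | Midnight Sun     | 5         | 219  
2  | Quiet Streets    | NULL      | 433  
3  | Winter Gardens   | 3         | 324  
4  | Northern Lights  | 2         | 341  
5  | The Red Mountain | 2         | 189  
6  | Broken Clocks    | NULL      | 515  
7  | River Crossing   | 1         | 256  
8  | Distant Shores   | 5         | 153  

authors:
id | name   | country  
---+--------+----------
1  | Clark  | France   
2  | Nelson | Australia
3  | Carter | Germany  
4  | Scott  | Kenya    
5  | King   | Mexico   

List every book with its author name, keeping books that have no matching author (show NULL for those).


LEFT JOIN keeps every row from books (the left table); where author_id has no match in authors, the author columns become NULL. Walk through each book:
  - book 1 (Midnight Sun): author_id=5 -> matches King
  - book 2 (Quiet Streets): author_id=NULL, no match -> kept with NULL
  - book 3 (Winter Gardens): author_id=3 -> matches Carter
  - book 4 (Northern Lights): author_id=2 -> matches Nelson
  - book 5 (The Red Mountain): author_id=2 -> matches Nelson
  - book 6 (Broken Clocks): author_id=NULL, no match -> kept with NULL
  - book 7 (River Crossing): author_id=1 -> matches Clark
  - book 8 (Distant Shores): author_id=5 -> matches King
All 8 rows appear; 2 have NULL author.

SQL:
SELECT a.title, b.name AS author
FROM books a
LEFT JOIN authors b ON a.author_id = b.id

Result:
title            | author
-----------------+-------
Midnight Sun     | King  
Quiet Streets    | NULL  
Winter Gardens   | Carter
Northern Lights  | Nelson
The Red Mountain | Nelson
Broken Clocks    | NULL  
River Crossing   | Clark 
Distant Shores   | King  


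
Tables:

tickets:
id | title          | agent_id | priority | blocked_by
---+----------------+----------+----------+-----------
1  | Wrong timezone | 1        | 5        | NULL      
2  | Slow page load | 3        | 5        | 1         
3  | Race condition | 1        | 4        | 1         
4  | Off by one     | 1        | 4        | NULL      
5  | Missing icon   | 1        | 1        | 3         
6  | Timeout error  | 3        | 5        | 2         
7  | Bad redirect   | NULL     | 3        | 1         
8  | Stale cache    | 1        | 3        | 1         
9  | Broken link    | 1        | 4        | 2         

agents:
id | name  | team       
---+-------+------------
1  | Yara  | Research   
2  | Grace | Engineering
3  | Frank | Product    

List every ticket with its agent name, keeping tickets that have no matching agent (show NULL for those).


LEFT JOIN keeps every row from tickets (the left table); where agent_id has no match in agents, the agent columns become NULL. Walk through each ticket:
  - ticket 1 (Wrong timezone): agent_id=1 -> matches Yara
  - ticket 2 (Slow page load): agent_id=3 -> matches Frank
  - ticket 3 (Race condition): agent_id=1 -> matches Yara
  - ticket 4 (Off by one): agent_id=1 -> matches Yara
  - ticket 5 (Missing icon): agent_id=1 -> matches Yara
  - ticket 6 (Timeout error): agent_id=3 -> matches Frank
  - ticket 7 (Bad redirect): agent_id=NULL, no match -> kept with NULL
  - ticket 8 (Stale cache): agent_id=1 -> matches Yara
  - ticket 9 (Broken link): agent_id=1 -> matches Yara
All 9 rows appear; 1 has NULL agent.

SQL:
SELECT a.title, b.name AS agent
FROM tickets a
LEFT JOIN agents b ON a.agent_id = b.id

Result:
title          | agent
---------------+------
Wrong timezone | Yara 
Slow page load | Frank
Race condition | Yara 
Off by one     | Yara 
Missing icon   | Yara 
Timeout error  | Frank
Bad redirect   | NULL 
Stale cache    | Yara 
Broken link    | Yara 


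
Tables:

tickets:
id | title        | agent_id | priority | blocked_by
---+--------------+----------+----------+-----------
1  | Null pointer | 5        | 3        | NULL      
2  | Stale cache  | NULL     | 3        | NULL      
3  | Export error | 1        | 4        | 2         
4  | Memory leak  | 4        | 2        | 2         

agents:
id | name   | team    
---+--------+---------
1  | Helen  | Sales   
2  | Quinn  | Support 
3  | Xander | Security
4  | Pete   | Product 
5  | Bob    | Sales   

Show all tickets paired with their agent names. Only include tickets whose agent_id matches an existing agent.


INNER JOIN keeps only tickets rows whose agent_id matches an id in agents. Walk through each ticket:
  - ticket 1 (Null pointer): agent_id=5 -> matches Bob
  - ticket 2 (Stale cache): agent_id=NULL, no match -> dropped
  - ticket 3 (Export error): agent_id=1 -> matches Helen
  - ticket 4 (Memory leak): agent_id=4 -> matches Pete
So 1 of 4 rows is dropped.

SQL:
SELECT a.title, b.name AS agent
FROM tickets a
INNER JOIN agents b ON a.agent_id = b.id

Result:
title        | agent
-------------+------
Null pointer | Bob  
Export error | Helen
Memory leak  | Pete 


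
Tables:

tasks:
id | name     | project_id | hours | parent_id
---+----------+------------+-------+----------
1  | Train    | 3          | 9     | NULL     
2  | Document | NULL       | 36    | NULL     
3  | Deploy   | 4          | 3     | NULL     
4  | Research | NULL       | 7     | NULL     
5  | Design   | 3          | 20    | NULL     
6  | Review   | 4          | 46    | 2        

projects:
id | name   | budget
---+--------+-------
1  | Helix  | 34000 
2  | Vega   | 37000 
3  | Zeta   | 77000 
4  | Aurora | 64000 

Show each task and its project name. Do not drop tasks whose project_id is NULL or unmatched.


LEFT JOIN keeps every row from tasks (the left table); where project_id has no match in projects, the project columns become NULL. Walk through each task:
  - task 1 (Train): project_id=3 -> matches Zeta
  - task 2 (Document): project_id=NULL, no match -> kept with NULL
  - task 3 (Deploy): project_id=4 -> matches Aurora
  - task 4 (Research): project_id=NULL, no match -> kept with NULL
  - task 5 (Design): project_id=3 -> matches Zeta
  - task 6 (Review): project_id=4 -> matches Aurora
All 6 rows appear; 2 have NULL project.

SQL:
SELECT a.name, b.name AS project
FROM tasks a
LEFT JOIN projects b ON a.project_id = b.id

Result:
name     | project
---------+--------
Train    | Zeta   
Document | NULL   
Deploy   | Aurora 
Research | NULL   
Design   | Zeta   
Review   | Aurora 


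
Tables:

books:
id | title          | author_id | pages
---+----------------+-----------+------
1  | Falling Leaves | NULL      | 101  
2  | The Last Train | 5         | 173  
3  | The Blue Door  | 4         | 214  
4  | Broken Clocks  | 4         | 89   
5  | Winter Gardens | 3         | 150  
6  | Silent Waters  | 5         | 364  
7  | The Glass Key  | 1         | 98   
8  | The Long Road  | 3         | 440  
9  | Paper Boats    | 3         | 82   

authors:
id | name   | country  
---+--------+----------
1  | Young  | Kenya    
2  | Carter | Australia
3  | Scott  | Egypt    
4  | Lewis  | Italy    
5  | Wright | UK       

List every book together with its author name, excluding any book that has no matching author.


INNER JOIN keeps only books rows whose author_id matches an id in authors. Walk through each book:
  - book 1 (Falling Leaves): author_id=NULL, no match -> dropped
  - book 2 (The Last Train): author_id=5 -> matches Wright
  - book 3 (The Blue Door): author_id=4 -> matches Lewis
  - book 4 (Broken Clocks): author_id=4 -> matches Lewis
  - book 5 (Winter Gardens): author_id=3 -> matches Scott
  - book 6 (Silent Waters): author_id=5 -> matches Wright
  - book 7 (The Glass Key): author_id=1 -> matches Young
  - book 8 (The Long Road): author_id=3 -> matches Scott
  - book 9 (Paper Boats): author_id=3 -> matches Scott
So 1 of 9 rows is dropped.

SQL:
SELECT a.title, b.name AS author
FROM books a
INNER JOIN authors b ON a.author_id = b.id

Result:
title          | author
---------------+-------
The Last Train | Wright
The Blue Door  | Lewis 
Broken Clocks  | Lewis 
Winter Gardens | Scott 
Silent Waters  | Wright
The Glass Key  | Young 
The Long Road  | Scott 
Paper Boats    | Scott 


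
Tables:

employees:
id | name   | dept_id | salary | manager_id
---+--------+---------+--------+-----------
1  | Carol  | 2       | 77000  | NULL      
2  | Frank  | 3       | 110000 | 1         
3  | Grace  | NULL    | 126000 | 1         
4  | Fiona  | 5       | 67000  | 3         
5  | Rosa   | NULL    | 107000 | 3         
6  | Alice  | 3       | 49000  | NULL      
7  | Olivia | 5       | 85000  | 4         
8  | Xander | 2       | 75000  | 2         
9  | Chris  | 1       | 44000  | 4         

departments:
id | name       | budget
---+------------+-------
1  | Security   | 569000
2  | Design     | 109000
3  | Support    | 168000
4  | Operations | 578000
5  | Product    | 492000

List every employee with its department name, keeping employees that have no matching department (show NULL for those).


LEFT JOIN keeps every row from employees (the left table); where dept_id has no match in departments, the department columns become NULL. Walk through each employee:
  - employee 1 (Carol): dept_id=2 -> matches Design
  - employee 2 (Frank): dept_id=3 -> matches Support
  - employee 3 (Grace): dept_id=NULL, no match -> kept with NULL
  - employee 4 (Fiona): dept_id=5 -> matches Product
  - employee 5 (Rosa): dept_id=NULL, no match -> kept with NULL
  - employee 6 (Alice): dept_id=3 -> matches Support
  - employee 7 (Olivia): dept_id=5 -> matches Product
  - employee 8 (Xander): dept_id=2 -> matches Design
  - employee 9 (Chris): dept_id=1 -> matches Security
All 9 rows appear; 2 have NULL department.

SQL:
SELECT a.name, b.name AS department
FROM employees a
LEFT JOIN departments b ON a.dept_id = b.id

Result:
name   | department
-------+-----------
Carol  | Design    
Frank  | Support   
Grace  | NULL      
Fiona  | Product   
Rosa   | NULL      
Alice  | Support   
Olivia | Product   
Xander | Design    
Chris  | Security  


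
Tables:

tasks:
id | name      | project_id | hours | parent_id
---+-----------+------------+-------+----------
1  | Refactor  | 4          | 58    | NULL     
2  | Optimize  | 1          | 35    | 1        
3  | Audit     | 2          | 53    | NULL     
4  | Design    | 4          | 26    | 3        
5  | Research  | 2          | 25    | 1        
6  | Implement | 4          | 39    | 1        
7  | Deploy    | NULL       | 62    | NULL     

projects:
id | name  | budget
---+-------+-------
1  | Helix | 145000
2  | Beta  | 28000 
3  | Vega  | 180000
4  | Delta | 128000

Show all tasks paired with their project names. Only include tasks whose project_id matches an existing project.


INNER JOIN keeps only tasks rows whose project_id matches an id in projects. Walk through each task:
  - task 1 (Refactor): project_id=4 -> matches Delta
  - task 2 (Optimize): project_id=1 -> matches Helix
  - task 3 (Audit): project_id=2 -> matches Beta
  - task 4 (Design): project_id=4 -> matches Delta
  - task 5 (Research): project_id=2 -> matches Beta
  - task 6 (Implement): project_id=4 -> matches Delta
  - task 7 (Deploy): project_id=NULL, no match -> dropped
So 1 of 7 rows is dropped.

SQL:
SELECT a.name, b.name AS project
FROM tasks a
INNER JOIN projects b ON a.project_id = b.id

Result:
name      | project
----------+--------
Refactor  | Delta  
Optimize  | Helix  
Audit     | Beta   
Design    | Delta  
Research  | Beta   
Implement | Delta  


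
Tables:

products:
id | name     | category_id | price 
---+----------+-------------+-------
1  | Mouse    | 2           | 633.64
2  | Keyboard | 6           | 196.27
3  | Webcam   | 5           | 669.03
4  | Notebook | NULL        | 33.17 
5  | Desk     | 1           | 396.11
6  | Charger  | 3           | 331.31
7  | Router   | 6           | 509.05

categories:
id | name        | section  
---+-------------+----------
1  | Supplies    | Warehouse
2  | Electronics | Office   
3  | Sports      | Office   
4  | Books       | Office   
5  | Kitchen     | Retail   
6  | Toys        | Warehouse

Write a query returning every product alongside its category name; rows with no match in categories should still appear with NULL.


LEFT JOIN keeps every row from products (the left table); where category_id has no match in categories, the category columns become NULL. Walk through each product:
  - product 1 (Mouse): category_id=2 -> matches Electronics
  - product 2 (Keyboard): category_id=6 -> matches Toys
  - product 3 (Webcam): category_id=5 -> matches Kitchen
  - product 4 (Notebook): category_id=NULL, no match -> kept with NULL
  - product 5 (Desk): category_id=1 -> matches Supplies
  - product 6 (Charger): category_id=3 -> matches Sports
  - product 7 (Router): category_id=6 -> matches Toys
All 7 rows appear; 1 has NULL category.

SQL:
SELECT a.name, b.name AS category
FROM products a
LEFT JOIN categories b ON a.category_id = b.id

Result:
name     | category   
---------+------------
Mouse    | Electronics
Keyboard | Toys       
Webcam   | Kitchen    
Notebook | NULL       
Desk     | Supplies   
Charger  | Sports     
Router   | Toys       


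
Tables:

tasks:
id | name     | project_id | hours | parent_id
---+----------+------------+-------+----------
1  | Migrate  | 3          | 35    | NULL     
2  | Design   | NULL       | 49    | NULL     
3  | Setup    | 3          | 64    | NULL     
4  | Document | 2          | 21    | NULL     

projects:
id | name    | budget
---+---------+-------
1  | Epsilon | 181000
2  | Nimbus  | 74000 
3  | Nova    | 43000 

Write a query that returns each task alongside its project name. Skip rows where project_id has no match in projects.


INNER JOIN keeps only tasks rows whose project_id matches an id in projects. Walk through each task:
  - task 1 (Migrate): project_id=3 -> matches Nova
  - task 2 (Design): project_id=NULL, no match -> dropped
  - task 3 (Setup): project_id=3 -> matches Nova
  - task 4 (Document): project_id=2 -> matches Nimbus
So 1 of 4 rows is dropped.

SQL:
SELECT a.name, b.name AS project
FROM tasks a
INNER JOIN projects b ON a.project_id = b.id

Result:
name     | project
---------+--------
Migrate  | Nova   
Setup    | Nova   
Document | Nimbus 


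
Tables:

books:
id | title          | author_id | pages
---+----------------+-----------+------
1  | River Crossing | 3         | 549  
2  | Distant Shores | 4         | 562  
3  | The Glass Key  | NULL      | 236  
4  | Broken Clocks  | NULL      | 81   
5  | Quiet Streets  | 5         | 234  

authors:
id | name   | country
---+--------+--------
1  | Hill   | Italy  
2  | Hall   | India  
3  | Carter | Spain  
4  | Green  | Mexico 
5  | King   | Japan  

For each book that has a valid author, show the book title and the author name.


INNER JOIN keeps only books rows whose author_id matches an id in authors. Walk through each book:
  - book 1 (River Crossing): author_id=3 -> matches Carter
  - book 2 (Distant Shores): author_id=4 -> matches Green
  - book 3 (The Glass Key): author_id=NULL, no match -> dropped
  - book 4 (Broken Clocks): author_id=NULL, no match -> dropped
  - book 5 (Quiet Streets): author_id=5 -> matches King
So 2 of 5 rows are dropped.

SQL:
SELECT a.title, b.name AS author
FROM books a
INNER JOIN authors b ON a.author_id = b.id

Result:
title          | author
---------------+-------
River Crossing | Carter
Distant Shores | Green 
Quiet Streets  | King  


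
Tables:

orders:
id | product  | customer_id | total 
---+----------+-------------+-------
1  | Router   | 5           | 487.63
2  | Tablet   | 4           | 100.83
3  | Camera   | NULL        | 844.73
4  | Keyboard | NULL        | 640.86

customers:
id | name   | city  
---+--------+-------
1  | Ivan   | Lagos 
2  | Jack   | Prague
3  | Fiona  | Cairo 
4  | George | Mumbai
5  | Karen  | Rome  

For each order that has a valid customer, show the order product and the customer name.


INNER JOIN keeps only orders rows whose customer_id matches an id in customers. Walk through each order:
  - order 1 (Router): customer_id=5 -> matches Karen
  - order 2 (Tablet): customer_id=4 -> matches George
  - order 3 (Camera): customer_id=NULL, no match -> dropped
  - order 4 (Keyboard): customer_id=NULL, no match -> dropped
So 2 of 4 rows are dropped.

SQL:
SELECT a.product, b.name AS customer
FROM orders a
INNER JOIN customers b ON a.customer_id = b.id

Result:
product | customer
--------+---------
Router  | Karen   
Tablet  | George  


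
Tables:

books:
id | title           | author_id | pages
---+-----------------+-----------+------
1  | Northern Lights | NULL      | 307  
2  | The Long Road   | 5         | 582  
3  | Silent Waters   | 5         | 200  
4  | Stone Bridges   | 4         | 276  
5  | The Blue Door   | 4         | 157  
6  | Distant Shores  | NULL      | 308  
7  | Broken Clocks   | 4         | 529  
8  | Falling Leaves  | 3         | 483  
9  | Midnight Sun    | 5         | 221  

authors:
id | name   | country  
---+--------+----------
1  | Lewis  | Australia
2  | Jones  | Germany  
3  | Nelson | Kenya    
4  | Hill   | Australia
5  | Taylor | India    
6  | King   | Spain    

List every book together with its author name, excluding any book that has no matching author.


INNER JOIN keeps only books rows whose author_id matches an id in authors. Walk through each book:
  - book 1 (Northern Lights): author_id=NULL, no match -> dropped
  - book 2 (The Long Road): author_id=5 -> matches Taylor
  - book 3 (Silent Waters): author_id=5 -> matches Taylor
  - book 4 (Stone Bridges): author_id=4 -> matches Hill
  - book 5 (The Blue Door): author_id=4 -> matches Hill
  - book 6 (Distant Shores): author_id=NULL, no match -> dropped
  - book 7 (Broken Clocks): author_id=4 -> matches Hill
  - book 8 (Falling Leaves): author_id=3 -> matches Nelson
  - book 9 (Midnight Sun): author_id=5 -> matches Taylor
So 2 of 9 rows are dropped.

SQL:
SELECT a.title, b.name AS author
FROM books a
INNER JOIN authors b ON a.author_id = b.id

Result:
title          | author
---------------+-------
The Long Road  | Taylor
Silent Waters  | Taylor
Stone Bridges  | Hill  
The Blue Door  | Hill  
Broken Clocks  | Hill  
Falling Leaves | Nelson
Midnight Sun   | Taylor


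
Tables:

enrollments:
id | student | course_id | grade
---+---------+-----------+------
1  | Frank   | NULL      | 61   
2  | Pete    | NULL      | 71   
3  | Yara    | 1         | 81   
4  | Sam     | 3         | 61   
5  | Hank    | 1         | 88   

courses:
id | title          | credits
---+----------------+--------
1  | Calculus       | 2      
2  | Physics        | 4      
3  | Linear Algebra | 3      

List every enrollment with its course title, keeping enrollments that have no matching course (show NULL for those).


LEFT JOIN keeps every row from enrollments (the left table); where course_id has no match in courses, the course columns become NULL. Walk through each enrollment:
  - enrollment 1 (Frank): course_id=NULL, no match -> kept with NULL
  - enrollment 2 (Pete): course_id=NULL, no match -> kept with NULL
  - enrollment 3 (Yara): course_id=1 -> matches Calculus
  - enrollment 4 (Sam): course_id=3 -> matches Linear Algebra
  - enrollment 5 (Hank): course_id=1 -> matches Calculus
All 5 rows appear; 2 have NULL course.

SQL:
SELECT a.student, b.title AS course
FROM enrollments a
LEFT JOIN courses b ON a.course_id = b.id

Result:
student | course        
--------+---------------
Frank   | NULL          
Pete    | NULL          
Yara    | Calculus      
Sam     | Linear Algebra
Hank    | Calculus      


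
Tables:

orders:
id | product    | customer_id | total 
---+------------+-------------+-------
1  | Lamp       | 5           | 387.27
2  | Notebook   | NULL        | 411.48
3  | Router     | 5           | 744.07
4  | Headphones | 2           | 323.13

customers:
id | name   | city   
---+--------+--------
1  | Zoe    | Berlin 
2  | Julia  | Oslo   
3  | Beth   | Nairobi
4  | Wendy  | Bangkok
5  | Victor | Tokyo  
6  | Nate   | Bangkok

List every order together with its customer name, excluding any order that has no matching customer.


INNER JOIN keeps only orders rows whose customer_id matches an id in customers. Walk through each order:
  - order 1 (Lamp): customer_id=5 -> matches Victor
  - order 2 (Notebook): customer_id=NULL, no match -> dropped
  - order 3 (Router): customer_id=5 -> matches Victor
  - order 4 (Headphones): customer_id=2 -> matches Julia
So 1 of 4 rows is dropped.

SQL:
SELECT a.product, b.name AS customer
FROM orders a
INNER JOIN customers b ON a.customer_id = b.id

Result:
product    | customer
-----------+---------
Lamp       | Victor  
Router     | Victor  
Headphones | Julia   


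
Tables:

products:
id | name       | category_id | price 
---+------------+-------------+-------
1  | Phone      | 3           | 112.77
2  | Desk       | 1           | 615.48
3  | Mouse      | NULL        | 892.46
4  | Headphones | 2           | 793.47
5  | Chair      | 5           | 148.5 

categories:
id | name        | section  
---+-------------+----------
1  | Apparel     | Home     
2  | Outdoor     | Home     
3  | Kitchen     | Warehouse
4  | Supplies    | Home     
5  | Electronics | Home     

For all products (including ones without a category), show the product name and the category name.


LEFT JOIN keeps every row from products (the left table); where category_id has no match in categories, the category columns become NULL. Walk through each product:
  - product 1 (Phone): category_id=3 -> matches Kitchen
  - product 2 (Desk): category_id=1 -> matches Apparel
  - product 3 (Mouse): category_id=NULL, no match -> kept with NULL
  - product 4 (Headphones): category_id=2 -> matches Outdoor
  - product 5 (Chair): category_id=5 -> matches Electronics
All 5 rows appear; 1 has NULL category.

SQL:
SELECT a.name, b.name AS category
FROM products a
LEFT JOIN categories b ON a.category_id = b.id

Result:
name       | category   
-----------+------------
Phone      | Kitchen    
Desk       | Apparel    
Mouse      | NULL       
Headphones | Outdoor    
Chair      | Electronics


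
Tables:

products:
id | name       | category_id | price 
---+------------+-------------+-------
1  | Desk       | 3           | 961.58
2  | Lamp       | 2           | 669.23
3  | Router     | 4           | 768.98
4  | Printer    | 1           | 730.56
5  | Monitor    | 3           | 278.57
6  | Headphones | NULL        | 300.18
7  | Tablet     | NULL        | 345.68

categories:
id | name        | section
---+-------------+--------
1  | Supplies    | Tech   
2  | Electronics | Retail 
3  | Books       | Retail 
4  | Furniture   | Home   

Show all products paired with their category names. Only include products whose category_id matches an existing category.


INNER JOIN keeps only products rows whose category_id matches an id in categories. Walk through each product:
  - product 1 (Desk): category_id=3 -> matches Books
  - product 2 (Lamp): category_id=2 -> matches Electronics
  - product 3 (Router): category_id=4 -> matches Furniture
  - product 4 (Printer): category_id=1 -> matches Supplies
  - product 5 (Monitor): category_id=3 -> matches Books
  - product 6 (Headphones): category_id=NULL, no match -> dropped
  - product 7 (Tablet): category_id=NULL, no match -> dropped
So 2 of 7 rows are dropped.

SQL:
SELECT a.name, b.name AS category
FROM products a
INNER JOIN categories b ON a.category_id = b.id

Result:
name    | category   
--------+------------
Desk    | Books      
Lamp    | Electronics
Router  | Furniture  
Printer | Supplies   
Monitor | Books      


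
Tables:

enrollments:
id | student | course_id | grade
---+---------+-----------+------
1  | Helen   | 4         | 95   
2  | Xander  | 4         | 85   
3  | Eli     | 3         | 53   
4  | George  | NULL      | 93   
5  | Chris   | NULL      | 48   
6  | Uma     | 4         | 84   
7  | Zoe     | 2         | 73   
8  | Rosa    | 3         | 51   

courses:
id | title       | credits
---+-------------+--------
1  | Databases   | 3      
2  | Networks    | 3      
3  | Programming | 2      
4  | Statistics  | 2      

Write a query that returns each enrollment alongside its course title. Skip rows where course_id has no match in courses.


INNER JOIN keeps only enrollments rows whose course_id matches an id in courses. Walk through each enrollment:
  - enrollment 1 (Helen): course_id=4 -> matches Statistics
  - enrollment 2 (Xander): course_id=4 -> matches Statistics
  - enrollment 3 (Eli): course_id=3 -> matches Programming
  - enrollment 4 (George): course_id=NULL, no match -> dropped
  - enrollment 5 (Chris): course_id=NULL, no match -> dropped
  - enrollment 6 (Uma): course_id=4 -> matches Statistics
  - enrollment 7 (Zoe): course_id=2 -> matches Networks
  - enrollment 8 (Rosa): course_id=3 -> matches Programming
So 2 of 8 rows are dropped.

SQL:
SELECT a.student, b.title AS course
FROM enrollments a
INNER JOIN courses b ON a.course_id = b.id

Result:
student | course     
--------+------------
Helen   | Statistics 
Xander  | Statistics 
Eli     | Programming
Uma     | Statistics 
Zoe     | Networks   
Rosa    | Programming


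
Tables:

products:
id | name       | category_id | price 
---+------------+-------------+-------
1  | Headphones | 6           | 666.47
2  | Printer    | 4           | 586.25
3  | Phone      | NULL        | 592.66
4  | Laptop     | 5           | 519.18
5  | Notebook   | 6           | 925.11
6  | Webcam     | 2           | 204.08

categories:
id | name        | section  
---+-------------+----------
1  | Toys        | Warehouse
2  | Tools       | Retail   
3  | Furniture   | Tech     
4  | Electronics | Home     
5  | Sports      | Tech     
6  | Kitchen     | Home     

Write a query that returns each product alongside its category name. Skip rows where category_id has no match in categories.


INNER JOIN keeps only products rows whose category_id matches an id in categories. Walk through each product:
  - product 1 (Headphones): category_id=6 -> matches Kitchen
  - product 2 (Printer): category_id=4 -> matches Electronics
  - product 3 (Phone): category_id=NULL, no match -> dropped
  - product 4 (Laptop): category_id=5 -> matches Sports
  - product 5 (Notebook): category_id=6 -> matches Kitchen
  - product 6 (Webcam): category_id=2 -> matches Tools
So 1 of 6 rows is dropped.

SQL:
SELECT a.name, b.name AS category
FROM products a
INNER JOIN categories b ON a.category_id = b.id

Result:
name       | category   
-----------+------------
Headphones | Kitchen    
Printer    | Electronics
Laptop     | Sports     
Notebook   | Kitchen    
Webcam     | Tools      


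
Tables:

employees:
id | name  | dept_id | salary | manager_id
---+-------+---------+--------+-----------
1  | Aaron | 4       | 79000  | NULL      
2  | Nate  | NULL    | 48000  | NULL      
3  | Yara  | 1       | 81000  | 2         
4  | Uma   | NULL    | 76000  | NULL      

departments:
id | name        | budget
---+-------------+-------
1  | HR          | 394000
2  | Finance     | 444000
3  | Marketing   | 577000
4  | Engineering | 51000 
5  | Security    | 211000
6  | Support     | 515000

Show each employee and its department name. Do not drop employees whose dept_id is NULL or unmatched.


LEFT JOIN keeps every row from employees (the left table); where dept_id has no match in departments, the department columns become NULL. Walk through each employee:
  - employee 1 (Aaron): dept_id=4 -> matches Engineering
  - employee 2 (Nate): dept_id=NULL, no match -> kept with NULL
  - employee 3 (Yara): dept_id=1 -> matches HR
  - employee 4 (Uma): dept_id=NULL, no match -> kept with NULL
All 4 rows appear; 2 have NULL department.

SQL:
SELECT a.name, b.name AS department
FROM employees a
LEFT JOIN departments b ON a.dept_id = b.id

Result:
name  | department 
------+------------
Aaron | Engineering
Nate  | NULL       
Yara  | HR         
Uma   | NULL       


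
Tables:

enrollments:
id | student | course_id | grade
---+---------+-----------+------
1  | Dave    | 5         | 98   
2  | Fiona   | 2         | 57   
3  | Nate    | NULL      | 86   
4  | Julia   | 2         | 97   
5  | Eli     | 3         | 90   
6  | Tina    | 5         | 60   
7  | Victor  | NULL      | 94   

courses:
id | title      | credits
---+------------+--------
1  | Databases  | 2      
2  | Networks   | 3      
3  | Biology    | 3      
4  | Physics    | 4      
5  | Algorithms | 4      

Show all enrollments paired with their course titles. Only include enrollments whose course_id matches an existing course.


INNER JOIN keeps only enrollments rows whose course_id matches an id in courses. Walk through each enrollment:
  - enrollment 1 (Dave): course_id=5 -> matches Algorithms
  - enrollment 2 (Fiona): course_id=2 -> matches Networks
  - enrollment 3 (Nate): course_id=NULL, no match -> dropped
  - enrollment 4 (Julia): course_id=2 -> matches Networks
  - enrollment 5 (Eli): course_id=3 -> matches Biology
  - enrollment 6 (Tina): course_id=5 -> matches Algorithms
  - enrollment 7 (Victor): course_id=NULL, no match -> dropped
So 2 of 7 rows are dropped.

SQL:
SELECT a.student, b.title AS course
FROM enrollments a
INNER JOIN courses b ON a.course_id = b.id

Result:
student | course    
--------+-----------
Dave    | Algorithms
Fiona   | Networks  
Julia   | Networks  
Eli     | Biology   
Tina    | Algorithms


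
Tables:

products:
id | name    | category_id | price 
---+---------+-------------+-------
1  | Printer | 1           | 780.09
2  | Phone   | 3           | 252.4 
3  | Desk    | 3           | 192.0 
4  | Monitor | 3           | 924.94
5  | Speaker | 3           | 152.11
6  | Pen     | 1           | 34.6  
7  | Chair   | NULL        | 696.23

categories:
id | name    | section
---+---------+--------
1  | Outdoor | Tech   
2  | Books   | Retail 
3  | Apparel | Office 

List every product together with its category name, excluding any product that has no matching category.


INNER JOIN keeps only products rows whose category_id matches an id in categories. Walk through each product:
  - product 1 (Printer): category_id=1 -> matches Outdoor
  - product 2 (Phone): category_id=3 -> matches Apparel
  - product 3 (Desk): category_id=3 -> matches Apparel
  - product 4 (Monitor): category_id=3 -> matches Apparel
  - product 5 (Speaker): category_id=3 -> matches Apparel
  - product 6 (Pen): category_id=1 -> matches Outdoor
  - product 7 (Chair): category_id=NULL, no match -> dropped
So 1 of 7 rows is dropped.

SQL:
SELECT a.name, b.name AS category
FROM products a
INNER JOIN categories b ON a.category_id = b.id

Result:
name    | category
--------+---------
Printer | Outdoor 
Phone   | Apparel 
Desk    | Apparel 
Monitor | Apparel 
Speaker | Apparel 
Pen     | Outdoor 


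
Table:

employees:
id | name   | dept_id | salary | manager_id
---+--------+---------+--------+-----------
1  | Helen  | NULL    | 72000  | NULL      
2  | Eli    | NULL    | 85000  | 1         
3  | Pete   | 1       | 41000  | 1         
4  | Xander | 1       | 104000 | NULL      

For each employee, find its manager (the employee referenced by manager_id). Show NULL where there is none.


This is a self-join: employees is joined to a second copy of itself, matching each row's manager_id to another row's id. Use LEFT JOIN so rows with manager_id=NULL are kept.
  - employee 1 (Helen): manager_id=NULL -> NULL
  - employee 2 (Eli): manager_id=1 -> Helen
  - employee 3 (Pete): manager_id=1 -> Helen
  - employee 4 (Xander): manager_id=NULL -> NULL

SQL:
SELECT a.name AS item, b.name AS manager
FROM employees a
LEFT JOIN employees b ON a.manager_id = b.id

Result:
item   | manager
-------+--------
Helen  | NULL   
Eli    | Helen  
Pete   | Helen  
Xander | NULL   


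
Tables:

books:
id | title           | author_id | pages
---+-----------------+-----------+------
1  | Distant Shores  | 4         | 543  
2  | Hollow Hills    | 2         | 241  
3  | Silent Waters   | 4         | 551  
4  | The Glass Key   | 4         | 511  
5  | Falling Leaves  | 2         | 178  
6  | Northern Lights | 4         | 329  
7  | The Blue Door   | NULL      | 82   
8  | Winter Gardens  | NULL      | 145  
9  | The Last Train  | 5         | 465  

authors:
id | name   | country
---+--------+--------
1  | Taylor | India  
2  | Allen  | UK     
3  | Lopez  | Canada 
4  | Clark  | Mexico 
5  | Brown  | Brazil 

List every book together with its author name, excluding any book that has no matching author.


INNER JOIN keeps only books rows whose author_id matches an id in authors. Walk through each book:
  - book 1 (Distant Shores): author_id=4 -> matches Clark
  - book 2 (Hollow Hills): author_id=2 -> matches Allen
  - book 3 (Silent Waters): author_id=4 -> matches Clark
  - book 4 (The Glass Key): author_id=4 -> matches Clark
  - book 5 (Falling Leaves): author_id=2 -> matches Allen
  - book 6 (Northern Lights): author_id=4 -> matches Clark
  - book 7 (The Blue Door): author_id=NULL, no match -> dropped
  - book 8 (Winter Gardens): author_id=NULL, no match -> dropped
  - book 9 (The Last Train): author_id=5 -> matches Brown
So 2 of 9 rows are dropped.

SQL:
SELECT a.title, b.name AS author
FROM books a
INNER JOIN authors b ON a.author_id = b.id

Result:
title           | author
----------------+-------
Distant Shores  | Clark 
Hollow Hills    | Allen 
Silent Waters   | Clark 
The Glass Key   | Clark 
Falling Leaves  | Allen 
Northern Lights | Clark 
The Last Train  | Brown 


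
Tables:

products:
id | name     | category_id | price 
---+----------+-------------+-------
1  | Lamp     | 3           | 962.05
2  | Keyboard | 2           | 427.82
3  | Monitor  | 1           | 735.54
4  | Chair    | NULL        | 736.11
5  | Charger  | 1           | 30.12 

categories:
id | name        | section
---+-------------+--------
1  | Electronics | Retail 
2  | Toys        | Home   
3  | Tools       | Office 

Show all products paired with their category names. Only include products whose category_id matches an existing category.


INNER JOIN keeps only products rows whose category_id matches an id in categories. Walk through each product:
  - product 1 (Lamp): category_id=3 -> matches Tools
  - product 2 (Keyboard): category_id=2 -> matches Toys
  - product 3 (Monitor): category_id=1 -> matches Electronics
  - product 4 (Chair): category_id=NULL, no match -> dropped
  - product 5 (Charger): category_id=1 -> matches Electronics
So 1 of 5 rows is dropped.

SQL:
SELECT a.name, b.name AS category
FROM products a
INNER JOIN categories b ON a.category_id = b.id

Result:
name     | category   
---------+------------
Lamp     | Tools      
Keyboard | Toys       
Monitor  | Electronics
Charger  | Electronics


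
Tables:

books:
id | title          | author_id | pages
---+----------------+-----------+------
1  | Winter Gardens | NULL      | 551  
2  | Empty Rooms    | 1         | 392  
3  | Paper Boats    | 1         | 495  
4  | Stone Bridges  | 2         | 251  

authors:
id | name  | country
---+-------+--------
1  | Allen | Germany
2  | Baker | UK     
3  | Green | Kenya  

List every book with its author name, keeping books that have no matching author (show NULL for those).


LEFT JOIN keeps every row from books (the left table); where author_id has no match in authors, the author columns become NULL. Walk through each book:
  - book 1 (Winter Gardens): author_id=NULL, no match -> kept with NULL
  - book 2 (Empty Rooms): author_id=1 -> matches Allen
  - book 3 (Paper Boats): author_id=1 -> matches Allen
  - book 4 (Stone Bridges): author_id=2 -> matches Baker
All 4 rows appear; 1 has NULL author.

SQL:
SELECT a.title, b.name AS author
FROM books a
LEFT JOIN authors b ON a.author_id = b.id

Result:
title          | author
---------------+-------
Winter Gardens | NULL  
Empty Rooms    | Allen 
Paper Boats    | Allen 
Stone Bridges  | Baker 


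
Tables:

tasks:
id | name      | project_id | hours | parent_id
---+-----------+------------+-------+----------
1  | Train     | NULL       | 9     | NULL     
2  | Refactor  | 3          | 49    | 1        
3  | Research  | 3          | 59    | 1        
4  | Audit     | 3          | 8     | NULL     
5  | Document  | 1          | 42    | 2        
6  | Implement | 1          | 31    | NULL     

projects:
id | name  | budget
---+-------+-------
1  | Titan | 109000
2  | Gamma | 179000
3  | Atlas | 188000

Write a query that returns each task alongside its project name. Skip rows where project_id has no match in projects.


INNER JOIN keeps only tasks rows whose project_id matches an id in projects. Walk through each task:
  - task 1 (Train): project_id=NULL, no match -> dropped
  - task 2 (Refactor): project_id=3 -> matches Atlas
  - task 3 (Research): project_id=3 -> matches Atlas
  - task 4 (Audit): project_id=3 -> matches Atlas
  - task 5 (Document): project_id=1 -> matches Titan
  - task 6 (Implement): project_id=1 -> matches Titan
So 1 of 6 rows is dropped.

SQL:
SELECT a.name, b.name AS project
FROM tasks a
INNER JOIN projects b ON a.project_id = b.id

Result:
name      | project
----------+--------
Refactor  | Atlas  
Research  | Atlas  
Audit     | Atlas  
Document  | Titan  
Implement | Titan  


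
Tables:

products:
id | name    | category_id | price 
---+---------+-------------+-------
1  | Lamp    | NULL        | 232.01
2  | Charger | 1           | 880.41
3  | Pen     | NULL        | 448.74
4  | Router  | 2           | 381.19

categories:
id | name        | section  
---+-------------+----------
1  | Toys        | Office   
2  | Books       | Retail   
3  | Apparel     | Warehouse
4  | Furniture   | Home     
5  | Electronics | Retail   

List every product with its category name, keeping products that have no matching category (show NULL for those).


LEFT JOIN keeps every row from products (the left table); where category_id has no match in categories, the category columns become NULL. Walk through each product:
  - product 1 (Lamp): category_id=NULL, no match -> kept with NULL
  - product 2 (Charger): category_id=1 -> matches Toys
  - product 3 (Pen): category_id=NULL, no match -> kept with NULL
  - product 4 (Router): category_id=2 -> matches Books
All 4 rows appear; 2 have NULL category.

SQL:
SELECT a.name, b.name AS category
FROM products a
LEFT JOIN categories b ON a.category_id = b.id

Result:
name    | category
--------+---------
Lamp    | NULL    
Charger | Toys    
Pen     | NULL    
Router  | Books   
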